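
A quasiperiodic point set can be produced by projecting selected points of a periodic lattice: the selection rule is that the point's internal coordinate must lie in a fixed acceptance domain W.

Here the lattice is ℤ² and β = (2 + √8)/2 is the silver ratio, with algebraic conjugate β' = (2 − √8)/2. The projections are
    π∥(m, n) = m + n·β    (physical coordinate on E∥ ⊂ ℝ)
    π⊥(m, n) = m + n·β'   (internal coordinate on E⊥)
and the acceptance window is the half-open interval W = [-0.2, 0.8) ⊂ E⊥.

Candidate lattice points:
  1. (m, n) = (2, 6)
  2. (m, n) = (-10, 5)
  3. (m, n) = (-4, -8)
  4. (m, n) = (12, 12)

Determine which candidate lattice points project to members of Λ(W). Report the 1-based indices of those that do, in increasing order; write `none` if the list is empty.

β' = (2−√8)/2 ≈ -0.4142.
#1 (2,6): internal coord 2 + (6)·β' = -0.4853; -0.4853 ∉ [-0.2, 0.8) → out
#2 (-10,5): internal coord -10 + (5)·β' = -12.0711; -12.0711 ∉ [-0.2, 0.8) → out
#3 (-4,-8): internal coord -4 + (-8)·β' = -0.6863; -0.6863 ∉ [-0.2, 0.8) → out
#4 (12,12): internal coord 12 + (12)·β' = +7.0294; +7.0294 ∉ [-0.2, 0.8) → out

none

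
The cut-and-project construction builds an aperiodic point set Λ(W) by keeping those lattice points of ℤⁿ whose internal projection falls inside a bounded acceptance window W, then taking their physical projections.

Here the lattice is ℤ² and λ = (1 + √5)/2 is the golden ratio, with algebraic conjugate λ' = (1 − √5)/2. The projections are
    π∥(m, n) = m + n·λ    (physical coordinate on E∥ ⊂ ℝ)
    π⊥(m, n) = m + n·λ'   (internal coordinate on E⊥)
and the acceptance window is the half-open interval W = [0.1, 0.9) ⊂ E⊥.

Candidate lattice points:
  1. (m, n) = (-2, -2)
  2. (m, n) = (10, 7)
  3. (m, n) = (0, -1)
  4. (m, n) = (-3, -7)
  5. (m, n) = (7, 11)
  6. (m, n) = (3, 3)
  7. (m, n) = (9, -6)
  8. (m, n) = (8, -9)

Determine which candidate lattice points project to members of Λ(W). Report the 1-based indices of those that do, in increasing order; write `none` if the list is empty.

Compute λ' = (1−√5)/2 = -0.618034, so π⊥(m,n) = m -0.618034·n.
candidate 1: (m,n)=(-2,-2) → π∥ = -2-2·λ ≈ -5.236068, π⊥ = -2-2·λ' ≈ -0.763932 ∉ [0.1, 0.9) ⇒ out
candidate 2: (m,n)=(10,7) → π∥ = 10+7·λ ≈ 21.326238, π⊥ = 10+7·λ' ≈ 5.673762 ∉ [0.1, 0.9) ⇒ out
candidate 3: (m,n)=(0,-1) → π∥ = 0-1·λ ≈ -1.618034, π⊥ = 0-1·λ' ≈ 0.618034 ∈ [0.1, 0.9) ⇒ IN Λ
candidate 4: (m,n)=(-3,-7) → π∥ = -3-7·λ ≈ -14.326238, π⊥ = -3-7·λ' ≈ 1.326238 ∉ [0.1, 0.9) ⇒ out
candidate 5: (m,n)=(7,11) → π∥ = 7+11·λ ≈ 24.798374, π⊥ = 7+11·λ' ≈ 0.201626 ∈ [0.1, 0.9) ⇒ IN Λ
candidate 6: (m,n)=(3,3) → π∥ = 3+3·λ ≈ 7.854102, π⊥ = 3+3·λ' ≈ 1.145898 ∉ [0.1, 0.9) ⇒ out
candidate 7: (m,n)=(9,-6) → π∥ = 9-6·λ ≈ -0.708204, π⊥ = 9-6·λ' ≈ 12.708204 ∉ [0.1, 0.9) ⇒ out
candidate 8: (m,n)=(8,-9) → π∥ = 8-9·λ ≈ -6.562306, π⊥ = 8-9·λ' ≈ 13.562306 ∉ [0.1, 0.9) ⇒ out

3, 5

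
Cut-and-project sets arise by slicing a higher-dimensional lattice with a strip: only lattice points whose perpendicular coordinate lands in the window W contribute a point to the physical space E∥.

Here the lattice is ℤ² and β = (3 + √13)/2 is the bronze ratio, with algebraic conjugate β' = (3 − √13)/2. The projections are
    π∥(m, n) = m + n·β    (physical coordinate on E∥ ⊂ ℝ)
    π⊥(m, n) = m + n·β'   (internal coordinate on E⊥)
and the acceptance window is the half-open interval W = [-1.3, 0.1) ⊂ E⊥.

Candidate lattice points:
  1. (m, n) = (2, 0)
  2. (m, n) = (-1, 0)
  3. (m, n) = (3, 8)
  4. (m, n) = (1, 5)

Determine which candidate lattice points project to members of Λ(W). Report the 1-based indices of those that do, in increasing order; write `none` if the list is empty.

β' = (3−√13)/2 ≈ -0.30278.
[1] lift (2,0): star map gives 2.00000; window check -1.3 ≤ 2.00000 < 0.1 is false → out
[2] lift (-1,0): star map gives -1.00000; window check -1.3 ≤ -1.00000 < 0.1 is true → IN Λ
[3] lift (3,8): star map gives 0.57779; window check -1.3 ≤ 0.57779 < 0.1 is false → out
[4] lift (1,5): star map gives -0.51388; window check -1.3 ≤ -0.51388 < 0.1 is true → IN Λ

2, 4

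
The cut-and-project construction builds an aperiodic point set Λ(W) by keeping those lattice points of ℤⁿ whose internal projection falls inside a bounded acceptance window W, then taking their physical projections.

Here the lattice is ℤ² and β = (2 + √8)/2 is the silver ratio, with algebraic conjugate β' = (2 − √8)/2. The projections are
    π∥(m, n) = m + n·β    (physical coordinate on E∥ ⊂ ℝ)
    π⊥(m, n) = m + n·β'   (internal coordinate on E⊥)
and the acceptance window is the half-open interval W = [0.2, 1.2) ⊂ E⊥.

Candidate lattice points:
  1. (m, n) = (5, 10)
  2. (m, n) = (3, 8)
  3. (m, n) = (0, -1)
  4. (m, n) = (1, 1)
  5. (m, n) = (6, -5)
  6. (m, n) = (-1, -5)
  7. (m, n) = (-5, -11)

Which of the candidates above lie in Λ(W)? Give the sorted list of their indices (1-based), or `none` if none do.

Numerically β ≈ 2.4142 and β' = −1/β ≈ -0.4142.
#1 (5,10): internal coord 5 + (10)·β' = +0.8579; +0.8579 ∈ [0.2, 1.2) → IN Λ
#2 (3,8): internal coord 3 + (8)·β' = -0.3137; -0.3137 ∉ [0.2, 1.2) → out
#3 (0,-1): internal coord 0 + (-1)·β' = +0.4142; +0.4142 ∈ [0.2, 1.2) → IN Λ
#4 (1,1): internal coord 1 + (1)·β' = +0.5858; +0.5858 ∈ [0.2, 1.2) → IN Λ
#5 (6,-5): internal coord 6 + (-5)·β' = +8.0711; +8.0711 ∉ [0.2, 1.2) → out
#6 (-1,-5): internal coord -1 + (-5)·β' = +1.0711; +1.0711 ∈ [0.2, 1.2) → IN Λ
#7 (-5,-11): internal coord -5 + (-11)·β' = -0.4437; -0.4437 ∉ [0.2, 1.2) → out

1, 3, 4, 6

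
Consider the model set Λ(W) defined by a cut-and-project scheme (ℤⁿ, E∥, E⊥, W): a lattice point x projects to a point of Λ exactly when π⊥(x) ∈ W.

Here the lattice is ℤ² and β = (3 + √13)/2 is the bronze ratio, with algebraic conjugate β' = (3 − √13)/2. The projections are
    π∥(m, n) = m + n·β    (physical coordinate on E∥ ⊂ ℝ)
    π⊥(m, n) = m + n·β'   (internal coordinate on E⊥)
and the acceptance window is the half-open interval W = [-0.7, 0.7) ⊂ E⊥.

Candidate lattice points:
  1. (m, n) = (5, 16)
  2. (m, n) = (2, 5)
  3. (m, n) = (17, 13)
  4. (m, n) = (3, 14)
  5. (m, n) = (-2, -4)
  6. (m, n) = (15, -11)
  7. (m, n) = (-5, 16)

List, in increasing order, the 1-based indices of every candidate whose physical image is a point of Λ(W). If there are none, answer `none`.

Compute β' = (3−√13)/2 = -0.30278, so π⊥(m,n) = m -0.30278·n.
#1 (5,16): internal coord 5 + (16)·β' = +0.15559; +0.15559 ∈ [-0.7, 0.7) → IN Λ
#2 (2,5): internal coord 2 + (5)·β' = +0.48612; +0.48612 ∈ [-0.7, 0.7) → IN Λ
#3 (17,13): internal coord 17 + (13)·β' = +13.06392; +13.06392 ∉ [-0.7, 0.7) → out
#4 (3,14): internal coord 3 + (14)·β' = -1.23886; -1.23886 ∉ [-0.7, 0.7) → out
#5 (-2,-4): internal coord -2 + (-4)·β' = -0.78890; -0.78890 ∉ [-0.7, 0.7) → out
#6 (15,-11): internal coord 15 + (-11)·β' = +18.33053; +18.33053 ∉ [-0.7, 0.7) → out
#7 (-5,16): internal coord -5 + (16)·β' = -9.84441; -9.84441 ∉ [-0.7, 0.7) → out

1, 2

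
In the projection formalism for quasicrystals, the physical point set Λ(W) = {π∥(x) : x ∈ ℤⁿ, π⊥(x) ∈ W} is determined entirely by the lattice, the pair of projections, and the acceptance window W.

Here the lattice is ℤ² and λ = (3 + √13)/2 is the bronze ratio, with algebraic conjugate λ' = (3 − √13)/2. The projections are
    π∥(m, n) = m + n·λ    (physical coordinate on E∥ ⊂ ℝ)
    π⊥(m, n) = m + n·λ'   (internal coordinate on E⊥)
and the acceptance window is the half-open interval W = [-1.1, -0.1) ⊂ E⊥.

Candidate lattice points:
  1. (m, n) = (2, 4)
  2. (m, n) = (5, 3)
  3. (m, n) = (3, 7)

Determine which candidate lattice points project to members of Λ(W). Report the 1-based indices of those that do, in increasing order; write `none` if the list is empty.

λ' = (3−√13)/2 ≈ -0.30278.
#1 (2,4): internal coord 2 + (4)·λ' = +0.78890; +0.78890 ∉ [-1.1, -0.1) → out
#2 (5,3): internal coord 5 + (3)·λ' = +4.09167; +4.09167 ∉ [-1.1, -0.1) → out
#3 (3,7): internal coord 3 + (7)·λ' = +0.88057; +0.88057 ∉ [-1.1, -0.1) → out

none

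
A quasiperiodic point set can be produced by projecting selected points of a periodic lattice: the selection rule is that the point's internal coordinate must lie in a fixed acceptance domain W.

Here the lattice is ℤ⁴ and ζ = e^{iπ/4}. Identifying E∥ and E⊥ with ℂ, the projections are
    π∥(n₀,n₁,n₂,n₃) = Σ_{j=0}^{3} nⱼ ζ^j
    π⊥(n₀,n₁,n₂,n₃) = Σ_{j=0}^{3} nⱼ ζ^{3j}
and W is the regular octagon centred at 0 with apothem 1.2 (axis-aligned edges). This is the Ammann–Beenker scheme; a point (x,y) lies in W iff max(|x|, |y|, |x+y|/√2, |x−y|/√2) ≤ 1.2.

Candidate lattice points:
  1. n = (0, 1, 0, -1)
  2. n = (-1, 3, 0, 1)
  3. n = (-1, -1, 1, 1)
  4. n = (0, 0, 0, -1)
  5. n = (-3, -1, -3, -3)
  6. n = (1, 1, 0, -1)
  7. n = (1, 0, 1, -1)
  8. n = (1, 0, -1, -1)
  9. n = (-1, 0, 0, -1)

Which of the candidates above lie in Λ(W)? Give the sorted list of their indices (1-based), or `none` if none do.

3, 4, 6, 8

Internal map: ζ^{3j} for j=0..3 gives (1,0), (−√2/2,√2/2), (0,−1), (√2/2,√2/2).
#1 (0, 1, 0, -1): internal (-1.4142, 0.0000); octagon support 1.4142 vs apothem 1.2 → ∉ W
#2 (-1, 3, 0, 1): internal (-2.4142, 2.8284); octagon support 3.7071 vs apothem 1.2 → ∉ W
#3 (-1, -1, 1, 1): internal (0.4142, -1.0000); octagon support 1.0000 vs apothem 1.2 → ∈ W
#4 (0, 0, 0, -1): internal (-0.7071, -0.7071); octagon support 1.0000 vs apothem 1.2 → ∈ W
#5 (-3, -1, -3, -3): internal (-4.4142, 0.1716); octagon support 4.4142 vs apothem 1.2 → ∉ W
#6 (1, 1, 0, -1): internal (-0.4142, 0.0000); octagon support 0.4142 vs apothem 1.2 → ∈ W
#7 (1, 0, 1, -1): internal (0.2929, -1.7071); octagon support 1.7071 vs apothem 1.2 → ∉ W
#8 (1, 0, -1, -1): internal (0.2929, 0.2929); octagon support 0.4142 vs apothem 1.2 → ∈ W
#9 (-1, 0, 0, -1): internal (-1.7071, -0.7071); octagon support 1.7071 vs apothem 1.2 → ∉ W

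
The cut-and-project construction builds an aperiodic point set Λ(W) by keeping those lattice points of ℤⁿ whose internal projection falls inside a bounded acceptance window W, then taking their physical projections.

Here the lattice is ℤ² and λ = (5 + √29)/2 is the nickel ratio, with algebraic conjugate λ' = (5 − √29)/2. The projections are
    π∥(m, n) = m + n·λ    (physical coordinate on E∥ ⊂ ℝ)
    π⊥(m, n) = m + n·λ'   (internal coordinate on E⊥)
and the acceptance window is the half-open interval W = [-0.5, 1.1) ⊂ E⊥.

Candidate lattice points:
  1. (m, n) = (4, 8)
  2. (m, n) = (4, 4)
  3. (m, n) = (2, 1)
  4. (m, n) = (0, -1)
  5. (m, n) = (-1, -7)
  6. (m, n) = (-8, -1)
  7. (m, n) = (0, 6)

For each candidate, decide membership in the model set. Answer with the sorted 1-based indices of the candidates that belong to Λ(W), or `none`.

Numerically λ ≈ 5.19258 and λ' = −1/λ ≈ -0.19258.
#1 (4,8): internal coord 4 + (8)·λ' = +2.45934; +2.45934 ∉ [-0.5, 1.1) → out
#2 (4,4): internal coord 4 + (4)·λ' = +3.22967; +3.22967 ∉ [-0.5, 1.1) → out
#3 (2,1): internal coord 2 + (1)·λ' = +1.80742; +1.80742 ∉ [-0.5, 1.1) → out
#4 (0,-1): internal coord 0 + (-1)·λ' = +0.19258; +0.19258 ∈ [-0.5, 1.1) → IN Λ
#5 (-1,-7): internal coord -1 + (-7)·λ' = +0.34808; +0.34808 ∈ [-0.5, 1.1) → IN Λ
#6 (-8,-1): internal coord -8 + (-1)·λ' = -7.80742; -7.80742 ∉ [-0.5, 1.1) → out
#7 (0,6): internal coord 0 + (6)·λ' = -1.15549; -1.15549 ∉ [-0.5, 1.1) → out

4, 5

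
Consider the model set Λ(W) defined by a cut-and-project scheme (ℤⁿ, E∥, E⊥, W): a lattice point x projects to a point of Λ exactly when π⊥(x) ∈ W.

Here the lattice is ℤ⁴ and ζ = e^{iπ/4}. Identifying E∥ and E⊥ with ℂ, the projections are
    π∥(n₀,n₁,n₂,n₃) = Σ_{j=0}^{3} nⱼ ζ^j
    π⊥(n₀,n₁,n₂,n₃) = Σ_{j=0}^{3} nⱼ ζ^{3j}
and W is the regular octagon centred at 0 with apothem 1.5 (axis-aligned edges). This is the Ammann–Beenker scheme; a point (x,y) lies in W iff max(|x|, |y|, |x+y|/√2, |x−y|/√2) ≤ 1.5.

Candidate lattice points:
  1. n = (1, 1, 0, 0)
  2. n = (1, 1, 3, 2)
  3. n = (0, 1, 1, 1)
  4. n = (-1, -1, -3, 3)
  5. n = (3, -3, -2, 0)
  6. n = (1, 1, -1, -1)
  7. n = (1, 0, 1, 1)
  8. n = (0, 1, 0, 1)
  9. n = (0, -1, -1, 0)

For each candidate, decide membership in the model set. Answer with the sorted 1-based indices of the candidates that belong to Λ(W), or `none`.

π⊥(n) = n₀ + n₁ζ³ + n₂ζ⁶ + n₃ζ⁹ where ζ = e^{iπ/4}.
#1 (1, 1, 0, 0): internal (0.2929, 0.7071); octagon support 0.7071 vs apothem 1.5 → ∈ W
#2 (1, 1, 3, 2): internal (1.7071, -0.8787); octagon support 1.8284 vs apothem 1.5 → ∉ W
#3 (0, 1, 1, 1): internal (0.0000, 0.4142); octagon support 0.4142 vs apothem 1.5 → ∈ W
#4 (-1, -1, -3, 3): internal (1.8284, 4.4142); octagon support 4.4142 vs apothem 1.5 → ∉ W
#5 (3, -3, -2, 0): internal (5.1213, -0.1213); octagon support 5.1213 vs apothem 1.5 → ∉ W
#6 (1, 1, -1, -1): internal (-0.4142, 1.0000); octagon support 1.0000 vs apothem 1.5 → ∈ W
#7 (1, 0, 1, 1): internal (1.7071, -0.2929); octagon support 1.7071 vs apothem 1.5 → ∉ W
#8 (0, 1, 0, 1): internal (0.0000, 1.4142); octagon support 1.4142 vs apothem 1.5 → ∈ W
#9 (0, -1, -1, 0): internal (0.7071, 0.2929); octagon support 0.7071 vs apothem 1.5 → ∈ W

1, 3, 6, 8, 9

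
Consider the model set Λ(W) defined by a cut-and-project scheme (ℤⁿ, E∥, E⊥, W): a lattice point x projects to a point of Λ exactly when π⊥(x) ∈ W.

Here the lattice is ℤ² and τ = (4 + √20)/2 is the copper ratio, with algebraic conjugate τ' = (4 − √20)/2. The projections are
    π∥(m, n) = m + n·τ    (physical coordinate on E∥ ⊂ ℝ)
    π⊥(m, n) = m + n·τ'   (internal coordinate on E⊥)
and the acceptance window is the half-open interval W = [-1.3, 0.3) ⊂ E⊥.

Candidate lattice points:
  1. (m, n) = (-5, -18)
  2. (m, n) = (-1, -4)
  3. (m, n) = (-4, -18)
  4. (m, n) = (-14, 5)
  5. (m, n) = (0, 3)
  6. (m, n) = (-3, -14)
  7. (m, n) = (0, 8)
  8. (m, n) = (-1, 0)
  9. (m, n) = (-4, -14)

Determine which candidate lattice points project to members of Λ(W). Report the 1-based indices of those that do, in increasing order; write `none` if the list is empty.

Compute τ' = (4−√20)/2 = -0.236068, so π⊥(m,n) = m -0.236068·n.
candidate 1: (m,n)=(-5,-18) → π∥ = -5-18·τ ≈ -81.249224, π⊥ = -5-18·τ' ≈ -0.750776 ∈ [-1.3, 0.3) ⇒ IN Λ
candidate 2: (m,n)=(-1,-4) → π∥ = -1-4·τ ≈ -17.944272, π⊥ = -1-4·τ' ≈ -0.055728 ∈ [-1.3, 0.3) ⇒ IN Λ
candidate 3: (m,n)=(-4,-18) → π∥ = -4-18·τ ≈ -80.249224, π⊥ = -4-18·τ' ≈ 0.249224 ∈ [-1.3, 0.3) ⇒ IN Λ
candidate 4: (m,n)=(-14,5) → π∥ = -14+5·τ ≈ 7.180340, π⊥ = -14+5·τ' ≈ -15.180340 ∉ [-1.3, 0.3) ⇒ out
candidate 5: (m,n)=(0,3) → π∥ = 0+3·τ ≈ 12.708204, π⊥ = 0+3·τ' ≈ -0.708204 ∈ [-1.3, 0.3) ⇒ IN Λ
candidate 6: (m,n)=(-3,-14) → π∥ = -3-14·τ ≈ -62.304952, π⊥ = -3-14·τ' ≈ 0.304952 ∉ [-1.3, 0.3) ⇒ out
candidate 7: (m,n)=(0,8) → π∥ = 0+8·τ ≈ 33.888544, π⊥ = 0+8·τ' ≈ -1.888544 ∉ [-1.3, 0.3) ⇒ out
candidate 8: (m,n)=(-1,0) → π∥ = -1+0·τ ≈ -1.000000, π⊥ = -1+0·τ' ≈ -1.000000 ∈ [-1.3, 0.3) ⇒ IN Λ
candidate 9: (m,n)=(-4,-14) → π∥ = -4-14·τ ≈ -63.304952, π⊥ = -4-14·τ' ≈ -0.695048 ∈ [-1.3, 0.3) ⇒ IN Λ

1, 2, 3, 5, 8, 9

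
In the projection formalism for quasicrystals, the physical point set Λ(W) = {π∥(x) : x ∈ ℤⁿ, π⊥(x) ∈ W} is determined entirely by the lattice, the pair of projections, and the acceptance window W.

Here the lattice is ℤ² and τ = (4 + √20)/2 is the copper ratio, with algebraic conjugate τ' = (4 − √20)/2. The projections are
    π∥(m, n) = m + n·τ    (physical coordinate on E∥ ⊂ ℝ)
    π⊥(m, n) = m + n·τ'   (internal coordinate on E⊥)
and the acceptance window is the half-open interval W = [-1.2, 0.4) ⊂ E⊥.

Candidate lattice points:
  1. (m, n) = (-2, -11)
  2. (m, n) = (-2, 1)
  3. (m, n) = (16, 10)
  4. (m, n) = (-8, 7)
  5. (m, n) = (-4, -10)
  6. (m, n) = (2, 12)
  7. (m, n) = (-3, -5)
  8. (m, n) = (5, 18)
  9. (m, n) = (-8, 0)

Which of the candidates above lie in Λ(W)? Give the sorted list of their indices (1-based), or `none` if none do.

6

τ' = (4−√20)/2 ≈ -0.23607.
#1 (-2,-11): internal coord -2 + (-11)·τ' = +0.59675; +0.59675 ∉ [-1.2, 0.4) → out
#2 (-2,1): internal coord -2 + (1)·τ' = -2.23607; -2.23607 ∉ [-1.2, 0.4) → out
#3 (16,10): internal coord 16 + (10)·τ' = +13.63932; +13.63932 ∉ [-1.2, 0.4) → out
#4 (-8,7): internal coord -8 + (7)·τ' = -9.65248; -9.65248 ∉ [-1.2, 0.4) → out
#5 (-4,-10): internal coord -4 + (-10)·τ' = -1.63932; -1.63932 ∉ [-1.2, 0.4) → out
#6 (2,12): internal coord 2 + (12)·τ' = -0.83282; -0.83282 ∈ [-1.2, 0.4) → IN Λ
#7 (-3,-5): internal coord -3 + (-5)·τ' = -1.81966; -1.81966 ∉ [-1.2, 0.4) → out
#8 (5,18): internal coord 5 + (18)·τ' = +0.75078; +0.75078 ∉ [-1.2, 0.4) → out
#9 (-8,0): internal coord -8 + (0)·τ' = -8.00000; -8.00000 ∉ [-1.2, 0.4) → out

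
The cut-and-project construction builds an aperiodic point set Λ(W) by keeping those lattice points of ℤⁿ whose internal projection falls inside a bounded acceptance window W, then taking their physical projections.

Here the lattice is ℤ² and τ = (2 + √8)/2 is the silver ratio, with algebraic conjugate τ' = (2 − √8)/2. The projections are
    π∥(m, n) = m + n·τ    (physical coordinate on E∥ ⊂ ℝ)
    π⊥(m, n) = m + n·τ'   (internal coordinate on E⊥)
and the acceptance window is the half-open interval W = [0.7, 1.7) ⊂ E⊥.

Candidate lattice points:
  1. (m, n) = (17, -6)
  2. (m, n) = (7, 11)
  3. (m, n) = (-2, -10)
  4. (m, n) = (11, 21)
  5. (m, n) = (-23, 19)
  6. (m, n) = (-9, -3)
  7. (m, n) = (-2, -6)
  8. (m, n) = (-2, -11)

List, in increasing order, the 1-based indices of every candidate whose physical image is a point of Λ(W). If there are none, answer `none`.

none

τ' = (2−√8)/2 ≈ -0.41421.
#1 (17,-6): internal coord 17 + (-6)·τ' = +19.48528; +19.48528 ∉ [0.7, 1.7) → out
#2 (7,11): internal coord 7 + (11)·τ' = +2.44365; +2.44365 ∉ [0.7, 1.7) → out
#3 (-2,-10): internal coord -2 + (-10)·τ' = +2.14214; +2.14214 ∉ [0.7, 1.7) → out
#4 (11,21): internal coord 11 + (21)·τ' = +2.30152; +2.30152 ∉ [0.7, 1.7) → out
#5 (-23,19): internal coord -23 + (19)·τ' = -30.87006; -30.87006 ∉ [0.7, 1.7) → out
#6 (-9,-3): internal coord -9 + (-3)·τ' = -7.75736; -7.75736 ∉ [0.7, 1.7) → out
#7 (-2,-6): internal coord -2 + (-6)·τ' = +0.48528; +0.48528 ∉ [0.7, 1.7) → out
#8 (-2,-11): internal coord -2 + (-11)·τ' = +2.55635; +2.55635 ∉ [0.7, 1.7) → out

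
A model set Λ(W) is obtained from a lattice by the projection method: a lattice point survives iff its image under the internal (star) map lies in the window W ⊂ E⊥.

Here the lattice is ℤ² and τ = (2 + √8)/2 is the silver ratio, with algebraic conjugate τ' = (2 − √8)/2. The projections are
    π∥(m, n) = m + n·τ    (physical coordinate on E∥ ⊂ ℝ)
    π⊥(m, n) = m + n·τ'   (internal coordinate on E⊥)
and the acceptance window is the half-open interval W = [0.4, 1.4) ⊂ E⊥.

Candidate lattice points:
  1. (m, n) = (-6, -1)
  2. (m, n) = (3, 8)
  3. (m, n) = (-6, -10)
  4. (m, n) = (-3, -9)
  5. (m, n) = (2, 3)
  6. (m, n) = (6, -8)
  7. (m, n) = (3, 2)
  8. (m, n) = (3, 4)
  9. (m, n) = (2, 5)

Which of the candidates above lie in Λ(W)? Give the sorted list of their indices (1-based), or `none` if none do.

τ' = (2−√8)/2 ≈ -0.4142.
#1 (-6,-1): internal coord -6 + (-1)·τ' = -5.5858; -5.5858 ∉ [0.4, 1.4) → out
#2 (3,8): internal coord 3 + (8)·τ' = -0.3137; -0.3137 ∉ [0.4, 1.4) → out
#3 (-6,-10): internal coord -6 + (-10)·τ' = -1.8579; -1.8579 ∉ [0.4, 1.4) → out
#4 (-3,-9): internal coord -3 + (-9)·τ' = +0.7279; +0.7279 ∈ [0.4, 1.4) → IN Λ
#5 (2,3): internal coord 2 + (3)·τ' = +0.7574; +0.7574 ∈ [0.4, 1.4) → IN Λ
#6 (6,-8): internal coord 6 + (-8)·τ' = +9.3137; +9.3137 ∉ [0.4, 1.4) → out
#7 (3,2): internal coord 3 + (2)·τ' = +2.1716; +2.1716 ∉ [0.4, 1.4) → out
#8 (3,4): internal coord 3 + (4)·τ' = +1.3431; +1.3431 ∈ [0.4, 1.4) → IN Λ
#9 (2,5): internal coord 2 + (5)·τ' = -0.0711; -0.0711 ∉ [0.4, 1.4) → out

4, 5, 8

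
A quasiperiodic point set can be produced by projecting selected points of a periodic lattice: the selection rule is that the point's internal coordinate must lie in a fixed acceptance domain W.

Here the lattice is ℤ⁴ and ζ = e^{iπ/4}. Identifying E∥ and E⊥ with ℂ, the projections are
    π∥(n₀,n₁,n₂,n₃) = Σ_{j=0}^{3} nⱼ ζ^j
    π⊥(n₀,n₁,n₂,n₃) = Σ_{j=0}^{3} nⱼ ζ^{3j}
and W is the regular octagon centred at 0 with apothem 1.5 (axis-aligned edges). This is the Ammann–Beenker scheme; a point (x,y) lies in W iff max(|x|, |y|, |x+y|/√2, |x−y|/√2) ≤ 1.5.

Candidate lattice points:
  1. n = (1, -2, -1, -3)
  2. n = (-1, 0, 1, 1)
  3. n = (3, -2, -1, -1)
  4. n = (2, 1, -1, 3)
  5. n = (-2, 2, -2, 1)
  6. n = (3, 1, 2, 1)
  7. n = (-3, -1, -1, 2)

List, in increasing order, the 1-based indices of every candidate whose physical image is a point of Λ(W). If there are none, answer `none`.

2

π⊥(n) = n₀ + n₁ζ³ + n₂ζ⁶ + n₃ζ⁹ where ζ = e^{iπ/4}.
#1 (1, -2, -1, -3): internal (0.292893, -2.535534); octagon support 2.535534 vs apothem 1.5 → ∉ W
#2 (-1, 0, 1, 1): internal (-0.292893, -0.292893); octagon support 0.414214 vs apothem 1.5 → ∈ W
#3 (3, -2, -1, -1): internal (3.707107, -1.121320); octagon support 3.707107 vs apothem 1.5 → ∉ W
#4 (2, 1, -1, 3): internal (3.414214, 3.828427); octagon support 5.121320 vs apothem 1.5 → ∉ W
#5 (-2, 2, -2, 1): internal (-2.707107, 4.121320); octagon support 4.828427 vs apothem 1.5 → ∉ W
#6 (3, 1, 2, 1): internal (3.000000, -0.585786); octagon support 3.000000 vs apothem 1.5 → ∉ W
#7 (-3, -1, -1, 2): internal (-0.878680, 1.707107); octagon support 1.828427 vs apothem 1.5 → ∉ W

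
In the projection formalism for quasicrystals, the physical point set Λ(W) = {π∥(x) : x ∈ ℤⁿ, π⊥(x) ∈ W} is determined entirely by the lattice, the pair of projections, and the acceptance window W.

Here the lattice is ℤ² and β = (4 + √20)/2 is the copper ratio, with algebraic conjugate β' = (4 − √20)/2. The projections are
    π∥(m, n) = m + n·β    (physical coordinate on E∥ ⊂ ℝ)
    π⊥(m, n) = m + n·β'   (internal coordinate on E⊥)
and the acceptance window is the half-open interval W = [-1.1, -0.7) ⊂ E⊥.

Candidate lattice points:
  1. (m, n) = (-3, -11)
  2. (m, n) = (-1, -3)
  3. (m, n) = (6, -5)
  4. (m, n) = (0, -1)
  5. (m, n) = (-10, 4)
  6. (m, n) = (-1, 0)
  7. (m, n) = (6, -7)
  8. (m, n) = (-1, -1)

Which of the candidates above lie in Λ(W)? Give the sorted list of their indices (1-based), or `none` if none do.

Compute β' = (4−√20)/2 = -0.23607, so π⊥(m,n) = m -0.23607·n.
#1 (-3,-11): internal coord -3 + (-11)·β' = -0.40325; -0.40325 ∉ [-1.1, -0.7) → out
#2 (-1,-3): internal coord -1 + (-3)·β' = -0.29180; -0.29180 ∉ [-1.1, -0.7) → out
#3 (6,-5): internal coord 6 + (-5)·β' = +7.18034; +7.18034 ∉ [-1.1, -0.7) → out
#4 (0,-1): internal coord 0 + (-1)·β' = +0.23607; +0.23607 ∉ [-1.1, -0.7) → out
#5 (-10,4): internal coord -10 + (4)·β' = -10.94427; -10.94427 ∉ [-1.1, -0.7) → out
#6 (-1,0): internal coord -1 + (0)·β' = -1.00000; -1.00000 ∈ [-1.1, -0.7) → IN Λ
#7 (6,-7): internal coord 6 + (-7)·β' = +7.65248; +7.65248 ∉ [-1.1, -0.7) → out
#8 (-1,-1): internal coord -1 + (-1)·β' = -0.76393; -0.76393 ∈ [-1.1, -0.7) → IN Λ

6, 8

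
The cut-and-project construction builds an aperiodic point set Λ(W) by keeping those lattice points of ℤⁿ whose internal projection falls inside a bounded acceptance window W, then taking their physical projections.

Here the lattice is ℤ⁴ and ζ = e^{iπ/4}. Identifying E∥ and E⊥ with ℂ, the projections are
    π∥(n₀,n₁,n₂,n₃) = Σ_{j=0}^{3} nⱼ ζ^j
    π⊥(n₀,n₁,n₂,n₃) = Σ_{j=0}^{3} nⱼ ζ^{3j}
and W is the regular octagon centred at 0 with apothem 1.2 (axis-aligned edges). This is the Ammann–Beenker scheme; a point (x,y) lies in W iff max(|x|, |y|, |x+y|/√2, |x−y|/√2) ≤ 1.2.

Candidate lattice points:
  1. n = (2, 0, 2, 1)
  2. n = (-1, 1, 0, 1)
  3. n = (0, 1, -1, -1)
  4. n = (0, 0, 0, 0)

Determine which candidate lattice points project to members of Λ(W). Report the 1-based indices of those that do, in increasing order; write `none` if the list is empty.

With ζ = e^{iπ/4} the internal vectors are ζ^0,ζ^3,ζ^6,ζ^9.
candidate 1: n = (2, 0, 2, 1) → π⊥ ≈ (+2.7071, -1.2929); max(|x|,|y|,|x±y|/√2) = 2.8284 > 1.2 ⇒ ∉ W
candidate 2: n = (-1, 1, 0, 1) → π⊥ ≈ (-1.0000, +1.4142); max(|x|,|y|,|x±y|/√2) = 1.7071 > 1.2 ⇒ ∉ W
candidate 3: n = (0, 1, -1, -1) → π⊥ ≈ (-1.4142, +1.0000); max(|x|,|y|,|x±y|/√2) = 1.7071 > 1.2 ⇒ ∉ W
candidate 4: n = (0, 0, 0, 0) → π⊥ ≈ (+0.0000, +0.0000); max(|x|,|y|,|x±y|/√2) = 0.0000 ≤ 1.2 ⇒ ∈ W

4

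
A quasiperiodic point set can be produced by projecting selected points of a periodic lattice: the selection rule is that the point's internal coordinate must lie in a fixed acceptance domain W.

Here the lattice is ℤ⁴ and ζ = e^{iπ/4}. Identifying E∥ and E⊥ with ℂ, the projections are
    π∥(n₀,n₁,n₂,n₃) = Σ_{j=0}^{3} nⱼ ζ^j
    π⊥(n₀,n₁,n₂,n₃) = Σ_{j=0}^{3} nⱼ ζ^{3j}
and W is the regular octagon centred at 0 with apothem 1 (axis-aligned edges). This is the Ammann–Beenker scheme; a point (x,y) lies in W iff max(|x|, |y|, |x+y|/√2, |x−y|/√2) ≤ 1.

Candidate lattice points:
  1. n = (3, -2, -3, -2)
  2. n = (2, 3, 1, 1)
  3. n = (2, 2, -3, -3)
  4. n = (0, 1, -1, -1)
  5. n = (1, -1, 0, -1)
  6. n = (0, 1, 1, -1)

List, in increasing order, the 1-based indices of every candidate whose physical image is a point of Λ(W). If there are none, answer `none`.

none

π⊥(n) = n₀ + n₁ζ³ + n₂ζ⁶ + n₃ζ⁹ where ζ = e^{iπ/4}.
#1 (3, -2, -3, -2): internal (3.00000, 0.17157); octagon support 3.00000 vs apothem 1 → ∉ W
#2 (2, 3, 1, 1): internal (0.58579, 1.82843); octagon support 1.82843 vs apothem 1 → ∉ W
#3 (2, 2, -3, -3): internal (-1.53553, 2.29289); octagon support 2.70711 vs apothem 1 → ∉ W
#4 (0, 1, -1, -1): internal (-1.41421, 1.00000); octagon support 1.70711 vs apothem 1 → ∉ W
#5 (1, -1, 0, -1): internal (1.00000, -1.41421); octagon support 1.70711 vs apothem 1 → ∉ W
#6 (0, 1, 1, -1): internal (-1.41421, -1.00000); octagon support 1.70711 vs apothem 1 → ∉ W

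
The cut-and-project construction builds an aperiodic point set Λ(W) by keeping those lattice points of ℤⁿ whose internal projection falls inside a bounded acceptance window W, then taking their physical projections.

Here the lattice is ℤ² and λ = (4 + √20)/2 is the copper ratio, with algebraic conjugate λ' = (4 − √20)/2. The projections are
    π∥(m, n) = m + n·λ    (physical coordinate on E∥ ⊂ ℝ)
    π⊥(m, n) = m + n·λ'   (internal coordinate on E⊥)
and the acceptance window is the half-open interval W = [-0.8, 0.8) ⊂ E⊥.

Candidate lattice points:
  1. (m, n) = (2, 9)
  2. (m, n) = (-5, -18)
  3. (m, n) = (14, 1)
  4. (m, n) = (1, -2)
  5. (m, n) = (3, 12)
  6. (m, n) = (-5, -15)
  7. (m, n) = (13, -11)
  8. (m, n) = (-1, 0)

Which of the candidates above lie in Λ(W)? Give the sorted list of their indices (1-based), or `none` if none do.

Numerically λ ≈ 4.236068 and λ' = −1/λ ≈ -0.236068.
#1 (2,9): internal coord 2 + (9)·λ' = -0.124612; -0.124612 ∈ [-0.8, 0.8) → IN Λ
#2 (-5,-18): internal coord -5 + (-18)·λ' = -0.750776; -0.750776 ∈ [-0.8, 0.8) → IN Λ
#3 (14,1): internal coord 14 + (1)·λ' = +13.763932; +13.763932 ∉ [-0.8, 0.8) → out
#4 (1,-2): internal coord 1 + (-2)·λ' = +1.472136; +1.472136 ∉ [-0.8, 0.8) → out
#5 (3,12): internal coord 3 + (12)·λ' = +0.167184; +0.167184 ∈ [-0.8, 0.8) → IN Λ
#6 (-5,-15): internal coord -5 + (-15)·λ' = -1.458980; -1.458980 ∉ [-0.8, 0.8) → out
#7 (13,-11): internal coord 13 + (-11)·λ' = +15.596748; +15.596748 ∉ [-0.8, 0.8) → out
#8 (-1,0): internal coord -1 + (0)·λ' = -1.000000; -1.000000 ∉ [-0.8, 0.8) → out

1, 2, 5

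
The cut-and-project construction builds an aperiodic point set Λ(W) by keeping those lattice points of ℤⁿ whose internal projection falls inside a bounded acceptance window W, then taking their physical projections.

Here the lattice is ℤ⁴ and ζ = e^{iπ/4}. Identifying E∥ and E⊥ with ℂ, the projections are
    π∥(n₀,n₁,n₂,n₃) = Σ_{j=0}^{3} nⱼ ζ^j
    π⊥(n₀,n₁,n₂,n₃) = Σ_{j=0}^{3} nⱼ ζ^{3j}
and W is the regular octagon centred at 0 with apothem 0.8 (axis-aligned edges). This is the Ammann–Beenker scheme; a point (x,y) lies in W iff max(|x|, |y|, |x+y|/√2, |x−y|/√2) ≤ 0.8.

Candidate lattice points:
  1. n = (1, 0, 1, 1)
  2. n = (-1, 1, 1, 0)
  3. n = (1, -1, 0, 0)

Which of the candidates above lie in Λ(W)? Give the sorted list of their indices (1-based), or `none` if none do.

none

With ζ = e^{iπ/4} the internal vectors are ζ^0,ζ^3,ζ^6,ζ^9.
candidate 1: n = (1, 0, 1, 1) → π⊥ ≈ (+1.7071, -0.2929); max(|x|,|y|,|x±y|/√2) = 1.7071 > 0.8 ⇒ ∉ W
candidate 2: n = (-1, 1, 1, 0) → π⊥ ≈ (-1.7071, -0.2929); max(|x|,|y|,|x±y|/√2) = 1.7071 > 0.8 ⇒ ∉ W
candidate 3: n = (1, -1, 0, 0) → π⊥ ≈ (+1.7071, -0.7071); max(|x|,|y|,|x±y|/√2) = 1.7071 > 0.8 ⇒ ∉ W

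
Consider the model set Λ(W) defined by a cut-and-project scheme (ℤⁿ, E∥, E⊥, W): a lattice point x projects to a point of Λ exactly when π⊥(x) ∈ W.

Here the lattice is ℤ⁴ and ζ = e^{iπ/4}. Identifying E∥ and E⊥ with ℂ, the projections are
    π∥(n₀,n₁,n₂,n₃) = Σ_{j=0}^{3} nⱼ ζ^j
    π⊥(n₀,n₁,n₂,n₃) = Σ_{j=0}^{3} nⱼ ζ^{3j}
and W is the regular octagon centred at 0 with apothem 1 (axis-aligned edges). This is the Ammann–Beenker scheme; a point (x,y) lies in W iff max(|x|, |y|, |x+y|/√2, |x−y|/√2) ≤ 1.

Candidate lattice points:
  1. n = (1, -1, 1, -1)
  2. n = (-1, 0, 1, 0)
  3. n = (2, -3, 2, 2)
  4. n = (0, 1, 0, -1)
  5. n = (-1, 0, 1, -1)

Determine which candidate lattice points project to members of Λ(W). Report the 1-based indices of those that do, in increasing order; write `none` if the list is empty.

π⊥(n) = n₀ + n₁ζ³ + n₂ζ⁶ + n₃ζ⁹ where ζ = e^{iπ/4}.
candidate 1: n = (1, -1, 1, -1) → π⊥ ≈ (+1.00000, -2.41421); max(|x|,|y|,|x±y|/√2) = 2.41421 > 1 ⇒ ∉ W
candidate 2: n = (-1, 0, 1, 0) → π⊥ ≈ (-1.00000, -1.00000); max(|x|,|y|,|x±y|/√2) = 1.41421 > 1 ⇒ ∉ W
candidate 3: n = (2, -3, 2, 2) → π⊥ ≈ (+5.53553, -2.70711); max(|x|,|y|,|x±y|/√2) = 5.82843 > 1 ⇒ ∉ W
candidate 4: n = (0, 1, 0, -1) → π⊥ ≈ (-1.41421, +0.00000); max(|x|,|y|,|x±y|/√2) = 1.41421 > 1 ⇒ ∉ W
candidate 5: n = (-1, 0, 1, -1) → π⊥ ≈ (-1.70711, -1.70711); max(|x|,|y|,|x±y|/√2) = 2.41421 > 1 ⇒ ∉ W

none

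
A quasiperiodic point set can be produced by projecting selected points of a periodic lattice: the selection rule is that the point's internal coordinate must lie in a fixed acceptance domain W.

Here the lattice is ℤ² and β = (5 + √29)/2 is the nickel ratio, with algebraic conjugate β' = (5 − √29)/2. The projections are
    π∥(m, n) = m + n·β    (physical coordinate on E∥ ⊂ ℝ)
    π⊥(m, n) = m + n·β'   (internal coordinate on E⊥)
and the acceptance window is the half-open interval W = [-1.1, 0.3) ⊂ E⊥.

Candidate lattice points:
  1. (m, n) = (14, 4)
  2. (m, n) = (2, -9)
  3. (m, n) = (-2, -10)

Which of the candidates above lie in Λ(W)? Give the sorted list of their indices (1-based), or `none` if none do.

3

Compute β' = (5−√29)/2 = -0.19258, so π⊥(m,n) = m -0.19258·n.
[1] lift (14,4): star map gives 13.22967; window check -1.1 ≤ 13.22967 < 0.3 is false → out
[2] lift (2,-9): star map gives 3.73324; window check -1.1 ≤ 3.73324 < 0.3 is false → out
[3] lift (-2,-10): star map gives -0.07418; window check -1.1 ≤ -0.07418 < 0.3 is true → IN Λ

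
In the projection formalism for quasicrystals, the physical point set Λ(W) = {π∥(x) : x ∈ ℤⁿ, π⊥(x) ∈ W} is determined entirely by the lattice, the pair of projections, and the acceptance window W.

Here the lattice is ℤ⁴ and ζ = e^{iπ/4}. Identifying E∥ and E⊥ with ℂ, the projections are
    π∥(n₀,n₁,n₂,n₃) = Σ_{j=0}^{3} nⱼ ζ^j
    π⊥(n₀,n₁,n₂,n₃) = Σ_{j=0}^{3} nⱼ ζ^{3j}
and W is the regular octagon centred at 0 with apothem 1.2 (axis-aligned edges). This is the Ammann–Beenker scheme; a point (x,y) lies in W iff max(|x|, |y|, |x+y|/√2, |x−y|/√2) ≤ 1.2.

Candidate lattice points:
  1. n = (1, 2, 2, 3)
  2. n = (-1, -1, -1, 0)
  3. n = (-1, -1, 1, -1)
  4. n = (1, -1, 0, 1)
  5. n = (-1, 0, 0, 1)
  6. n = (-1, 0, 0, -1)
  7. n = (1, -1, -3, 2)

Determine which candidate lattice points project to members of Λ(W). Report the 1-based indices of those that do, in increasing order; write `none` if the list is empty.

2, 5

With ζ = e^{iπ/4} the internal vectors are ζ^0,ζ^3,ζ^6,ζ^9.
#1 (1, 2, 2, 3): internal (1.70711, 1.53553); octagon support 2.29289 vs apothem 1.2 → ∉ W
#2 (-1, -1, -1, 0): internal (-0.29289, 0.29289); octagon support 0.41421 vs apothem 1.2 → ∈ W
#3 (-1, -1, 1, -1): internal (-1.00000, -2.41421); octagon support 2.41421 vs apothem 1.2 → ∉ W
#4 (1, -1, 0, 1): internal (2.41421, 0.00000); octagon support 2.41421 vs apothem 1.2 → ∉ W
#5 (-1, 0, 0, 1): internal (-0.29289, 0.70711); octagon support 0.70711 vs apothem 1.2 → ∈ W
#6 (-1, 0, 0, -1): internal (-1.70711, -0.70711); octagon support 1.70711 vs apothem 1.2 → ∉ W
#7 (1, -1, -3, 2): internal (3.12132, 3.70711); octagon support 4.82843 vs apothem 1.2 → ∉ W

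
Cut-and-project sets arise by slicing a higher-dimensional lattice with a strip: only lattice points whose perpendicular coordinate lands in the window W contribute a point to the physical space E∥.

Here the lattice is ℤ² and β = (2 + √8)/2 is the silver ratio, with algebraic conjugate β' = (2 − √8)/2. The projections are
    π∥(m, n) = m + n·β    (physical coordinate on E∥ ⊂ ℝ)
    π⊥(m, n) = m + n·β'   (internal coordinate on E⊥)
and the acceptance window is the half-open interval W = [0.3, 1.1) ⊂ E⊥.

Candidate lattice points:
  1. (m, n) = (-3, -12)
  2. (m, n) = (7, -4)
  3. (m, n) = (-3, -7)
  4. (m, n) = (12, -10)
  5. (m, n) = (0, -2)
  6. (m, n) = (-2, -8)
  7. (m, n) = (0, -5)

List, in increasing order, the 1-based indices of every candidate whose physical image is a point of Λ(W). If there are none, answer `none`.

β' = (2−√8)/2 ≈ -0.4142.
candidate 1: (m,n)=(-3,-12) → π∥ = -3-12·β ≈ -31.9706, π⊥ = -3-12·β' ≈ 1.9706 ∉ [0.3, 1.1) ⇒ out
candidate 2: (m,n)=(7,-4) → π∥ = 7-4·β ≈ -2.6569, π⊥ = 7-4·β' ≈ 8.6569 ∉ [0.3, 1.1) ⇒ out
candidate 3: (m,n)=(-3,-7) → π∥ = -3-7·β ≈ -19.8995, π⊥ = -3-7·β' ≈ -0.1005 ∉ [0.3, 1.1) ⇒ out
candidate 4: (m,n)=(12,-10) → π∥ = 12-10·β ≈ -12.1421, π⊥ = 12-10·β' ≈ 16.1421 ∉ [0.3, 1.1) ⇒ out
candidate 5: (m,n)=(0,-2) → π∥ = 0-2·β ≈ -4.8284, π⊥ = 0-2·β' ≈ 0.8284 ∈ [0.3, 1.1) ⇒ IN Λ
candidate 6: (m,n)=(-2,-8) → π∥ = -2-8·β ≈ -21.3137, π⊥ = -2-8·β' ≈ 1.3137 ∉ [0.3, 1.1) ⇒ out
candidate 7: (m,n)=(0,-5) → π∥ = 0-5·β ≈ -12.0711, π⊥ = 0-5·β' ≈ 2.0711 ∉ [0.3, 1.1) ⇒ out

5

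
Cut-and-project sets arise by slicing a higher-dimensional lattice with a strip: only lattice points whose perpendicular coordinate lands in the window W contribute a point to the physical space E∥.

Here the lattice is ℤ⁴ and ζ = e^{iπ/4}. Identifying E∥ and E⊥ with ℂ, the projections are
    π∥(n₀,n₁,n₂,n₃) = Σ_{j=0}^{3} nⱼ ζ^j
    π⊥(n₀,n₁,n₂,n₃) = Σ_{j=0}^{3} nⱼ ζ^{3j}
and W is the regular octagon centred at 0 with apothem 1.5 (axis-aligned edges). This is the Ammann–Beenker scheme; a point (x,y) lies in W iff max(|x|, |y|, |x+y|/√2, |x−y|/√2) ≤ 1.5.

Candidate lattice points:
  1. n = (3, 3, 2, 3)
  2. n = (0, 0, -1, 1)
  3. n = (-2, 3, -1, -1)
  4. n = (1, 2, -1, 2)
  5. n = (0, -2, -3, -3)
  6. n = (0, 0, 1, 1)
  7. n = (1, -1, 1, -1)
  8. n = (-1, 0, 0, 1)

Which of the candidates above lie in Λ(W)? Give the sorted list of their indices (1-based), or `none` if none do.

5, 6, 8

Internal map: ζ^{3j} for j=0..3 gives (1,0), (−√2/2,√2/2), (0,−1), (√2/2,√2/2).
#1 (3, 3, 2, 3): internal (3.0000, 2.2426); octagon support 3.7071 vs apothem 1.5 → ∉ W
#2 (0, 0, -1, 1): internal (0.7071, 1.7071); octagon support 1.7071 vs apothem 1.5 → ∉ W
#3 (-2, 3, -1, -1): internal (-4.8284, 2.4142); octagon support 5.1213 vs apothem 1.5 → ∉ W
#4 (1, 2, -1, 2): internal (1.0000, 3.8284); octagon support 3.8284 vs apothem 1.5 → ∉ W
#5 (0, -2, -3, -3): internal (-0.7071, -0.5355); octagon support 0.8787 vs apothem 1.5 → ∈ W
#6 (0, 0, 1, 1): internal (0.7071, -0.2929); octagon support 0.7071 vs apothem 1.5 → ∈ W
#7 (1, -1, 1, -1): internal (1.0000, -2.4142); octagon support 2.4142 vs apothem 1.5 → ∉ W
#8 (-1, 0, 0, 1): internal (-0.2929, 0.7071); octagon support 0.7071 vs apothem 1.5 → ∈ W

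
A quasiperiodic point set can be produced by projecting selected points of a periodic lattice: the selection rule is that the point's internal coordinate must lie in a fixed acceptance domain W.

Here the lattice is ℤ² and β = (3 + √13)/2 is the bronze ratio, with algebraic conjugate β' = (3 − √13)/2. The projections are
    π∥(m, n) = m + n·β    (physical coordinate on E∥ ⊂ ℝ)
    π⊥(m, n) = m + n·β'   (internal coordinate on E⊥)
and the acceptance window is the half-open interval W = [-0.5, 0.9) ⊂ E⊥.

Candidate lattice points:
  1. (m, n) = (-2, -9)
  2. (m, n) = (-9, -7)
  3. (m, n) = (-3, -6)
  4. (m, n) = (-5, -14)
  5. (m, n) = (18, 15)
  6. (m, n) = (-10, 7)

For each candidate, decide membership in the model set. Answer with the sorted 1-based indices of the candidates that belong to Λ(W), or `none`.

1

β' = (3−√13)/2 ≈ -0.302776.
[1] lift (-2,-9): star map gives 0.724981; window check -0.5 ≤ 0.724981 < 0.9 is true → IN Λ
[2] lift (-9,-7): star map gives -6.880571; window check -0.5 ≤ -6.880571 < 0.9 is false → out
[3] lift (-3,-6): star map gives -1.183346; window check -0.5 ≤ -1.183346 < 0.9 is false → out
[4] lift (-5,-14): star map gives -0.761141; window check -0.5 ≤ -0.761141 < 0.9 is false → out
[5] lift (18,15): star map gives 13.458365; window check -0.5 ≤ 13.458365 < 0.9 is false → out
[6] lift (-10,7): star map gives -12.119429; window check -0.5 ≤ -12.119429 < 0.9 is false → out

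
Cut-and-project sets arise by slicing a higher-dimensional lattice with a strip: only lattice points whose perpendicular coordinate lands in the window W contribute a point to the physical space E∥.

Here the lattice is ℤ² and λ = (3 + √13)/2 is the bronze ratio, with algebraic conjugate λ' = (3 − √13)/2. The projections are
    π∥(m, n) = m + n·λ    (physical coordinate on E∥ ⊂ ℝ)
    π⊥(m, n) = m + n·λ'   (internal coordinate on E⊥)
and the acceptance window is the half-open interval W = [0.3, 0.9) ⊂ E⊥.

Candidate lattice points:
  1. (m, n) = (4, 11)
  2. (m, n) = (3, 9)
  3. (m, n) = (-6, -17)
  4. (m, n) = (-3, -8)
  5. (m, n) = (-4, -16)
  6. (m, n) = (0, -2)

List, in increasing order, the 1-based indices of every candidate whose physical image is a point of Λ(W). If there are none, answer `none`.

λ' = (3−√13)/2 ≈ -0.30278.
#1 (4,11): internal coord 4 + (11)·λ' = +0.66947; +0.66947 ∈ [0.3, 0.9) → IN Λ
#2 (3,9): internal coord 3 + (9)·λ' = +0.27502; +0.27502 ∉ [0.3, 0.9) → out
#3 (-6,-17): internal coord -6 + (-17)·λ' = -0.85281; -0.85281 ∉ [0.3, 0.9) → out
#4 (-3,-8): internal coord -3 + (-8)·λ' = -0.57779; -0.57779 ∉ [0.3, 0.9) → out
#5 (-4,-16): internal coord -4 + (-16)·λ' = +0.84441; +0.84441 ∈ [0.3, 0.9) → IN Λ
#6 (0,-2): internal coord 0 + (-2)·λ' = +0.60555; +0.60555 ∈ [0.3, 0.9) → IN Λ

1, 5, 6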